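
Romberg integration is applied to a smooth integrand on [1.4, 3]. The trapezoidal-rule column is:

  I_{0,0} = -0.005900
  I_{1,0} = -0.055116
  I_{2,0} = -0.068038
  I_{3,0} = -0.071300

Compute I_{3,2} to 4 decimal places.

-0.0724

Richardson extrapolation on the trapezoidal column (denominator 4−1=3):
I_{2,1} = (4·(-0.068038) − (-0.055116)) / 3 = -0.072345
I_{3,1} = -0.071300 + (-0.071300 − (-0.068038))/3 = -0.072387
I_{3,2} = (16·(-0.072387) − (-0.072345)) / 15 = -0.072390
(Column j=1 coincides with Simpson's rule on the same nodes.)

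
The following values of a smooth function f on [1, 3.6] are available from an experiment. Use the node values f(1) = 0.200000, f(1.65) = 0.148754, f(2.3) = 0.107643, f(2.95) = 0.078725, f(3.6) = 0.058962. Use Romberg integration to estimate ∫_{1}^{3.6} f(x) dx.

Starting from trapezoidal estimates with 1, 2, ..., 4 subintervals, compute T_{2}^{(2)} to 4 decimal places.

T_{0}^{(0)} (trapezoid, 1 panel, h=2.6000): 0.336651
T_{1}^{(0)} (trapezoid, 2 panels, h=1.3000): 0.308261
T_{2}^{(0)} (trapezoid, 4 panels, h=0.6500): 0.301992
T_{1}^{(1)} = 0.308261 + (0.308261 − 0.336651)/3 = 0.298798
T_{2}^{(1)} = 0.301992 + (0.301992 − 0.308261)/3 = 0.299902
T_{2}^{(2)} = 0.299902 + (0.299902 − 0.298798)/15 = 0.299976

0.3000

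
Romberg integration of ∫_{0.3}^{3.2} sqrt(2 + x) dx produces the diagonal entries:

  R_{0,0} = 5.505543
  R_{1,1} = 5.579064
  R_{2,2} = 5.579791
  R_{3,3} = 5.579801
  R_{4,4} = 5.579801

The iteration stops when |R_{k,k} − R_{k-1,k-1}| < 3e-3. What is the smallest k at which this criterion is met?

k = 2

|R_{1,1} − R_{0,0}| = 0.073521 ≥ 3e-3
|R_{2,2} − R_{1,1}| = 0.000727 < 3e-3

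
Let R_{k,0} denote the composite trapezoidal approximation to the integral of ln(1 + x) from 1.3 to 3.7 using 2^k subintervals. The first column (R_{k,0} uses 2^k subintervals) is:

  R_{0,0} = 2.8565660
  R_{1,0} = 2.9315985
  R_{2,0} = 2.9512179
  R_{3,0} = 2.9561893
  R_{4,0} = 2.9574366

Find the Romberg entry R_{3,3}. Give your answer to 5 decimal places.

2.95785

R_{1,1} = (4·2.9315985 − 2.8565660) / 3 = 2.9566093
R_{2,1} = 2.9512179 + (2.9512179 − 2.9315985)/3 = 2.9577577
R_{3,1} = (4·2.9561893 − 2.9512179) / 3 = 2.9578464
R_{2,2} = 2.9577577 + (2.9577577 − 2.9566093)/15 = 2.9578343
R_{3,2} = (16·2.9578464 − 2.9577577) / 15 = 2.9578523
R_{3,3} = 2.9578523 + (2.9578523 − 2.9578343)/63 = 2.9578526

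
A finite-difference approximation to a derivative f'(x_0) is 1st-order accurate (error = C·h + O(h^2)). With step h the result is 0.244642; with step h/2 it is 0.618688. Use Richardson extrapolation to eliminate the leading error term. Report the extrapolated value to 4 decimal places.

Extrapolated value = (2·A(h/2) − A(h)) / (2 − 1)
= (2·0.618688 − 0.244642) / 1
= 0.992734 / 1 = 0.992734

0.9927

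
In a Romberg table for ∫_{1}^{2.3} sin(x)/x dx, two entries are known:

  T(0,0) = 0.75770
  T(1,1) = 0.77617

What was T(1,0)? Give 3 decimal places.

From T(1,1) = (4·T(1,0) − T(0,0))/3, solve for T(1,0):
4·T(1,0) = 3·0.77617 + 0.75770 = 3.08621
T(1,0) = 0.77155

0.772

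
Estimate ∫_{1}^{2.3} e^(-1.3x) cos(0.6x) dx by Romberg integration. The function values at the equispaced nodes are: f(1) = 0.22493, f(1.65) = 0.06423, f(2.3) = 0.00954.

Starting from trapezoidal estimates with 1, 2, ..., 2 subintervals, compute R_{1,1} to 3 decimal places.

0.106

R_{0,0} (trapezoid, 1 panel, h=1.3000): 0.15241
R_{1,0} (trapezoid, 2 panels, h=0.6500): 0.11795
R_{1,1} = 0.11795 + (0.11795 − 0.15241)/3 = 0.10646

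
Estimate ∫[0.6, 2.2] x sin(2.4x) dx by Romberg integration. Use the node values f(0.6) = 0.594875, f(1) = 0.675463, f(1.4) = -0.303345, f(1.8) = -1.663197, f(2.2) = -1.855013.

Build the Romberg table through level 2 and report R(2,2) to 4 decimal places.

-0.7834

R(0,0) (trapezoid, 1 panel, h=1.6000): -1.008110
R(1,0) (trapezoid, 2 panels, h=0.8000): -0.746731
R(2,0) (trapezoid, 4 panels, h=0.4000): -0.768459
R(1,1) = -0.746731 + (-0.746731 − (-1.008110))/3 = -0.659605
R(2,1) = -0.768459 + (-0.768459 − (-0.746731))/3 = -0.775702
R(2,2) = -0.775702 + (-0.775702 − (-0.659605))/15 = -0.783442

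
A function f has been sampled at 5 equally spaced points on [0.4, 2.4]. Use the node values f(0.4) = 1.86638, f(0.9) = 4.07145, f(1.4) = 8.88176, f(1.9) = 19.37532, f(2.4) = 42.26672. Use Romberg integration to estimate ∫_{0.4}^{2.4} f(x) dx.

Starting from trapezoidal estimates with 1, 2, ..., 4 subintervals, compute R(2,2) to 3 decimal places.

R(0,0) (trapezoid, 1 panel, h=2.0000): 44.13310
R(1,0) (trapezoid, 2 panels, h=1.0000): 30.94831
R(2,0) (trapezoid, 4 panels, h=0.5000): 27.19754
R(1,1) = 30.94831 + (30.94831 − 44.13310)/3 = 26.55338
R(2,1) = 27.19754 + (27.19754 − 30.94831)/3 = 25.94728
R(2,2) = 25.94728 + (25.94728 − 26.55338)/15 = 25.90687

25.907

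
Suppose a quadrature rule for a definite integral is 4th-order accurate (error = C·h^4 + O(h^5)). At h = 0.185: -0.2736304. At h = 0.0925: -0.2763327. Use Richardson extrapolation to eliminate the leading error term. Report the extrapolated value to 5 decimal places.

The leading error scales as h^4; refining by a factor of 2 reduces it by 2^4 = 16.
Extrapolated value = (16·A(h/2) − A(h)) / (16 − 1)
= (16·(-0.2763327) − (-0.2736304)) / 15
= -4.1476928 / 15 = -0.2765129

-0.27651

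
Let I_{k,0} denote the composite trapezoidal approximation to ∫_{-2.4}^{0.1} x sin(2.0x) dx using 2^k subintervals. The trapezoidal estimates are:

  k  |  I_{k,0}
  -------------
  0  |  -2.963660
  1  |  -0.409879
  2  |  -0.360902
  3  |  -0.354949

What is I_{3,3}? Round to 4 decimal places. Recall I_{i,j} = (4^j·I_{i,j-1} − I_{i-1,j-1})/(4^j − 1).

Richardson extrapolation on the trapezoidal column (denominator 4−1=3):
I_{1,1} = (4·(-0.409879) − (-2.963660)) / 3 = 0.441381
I_{2,1} = -0.360902 + (-0.360902 − (-0.409879))/3 = -0.344576
I_{3,1} = -0.354949 + (-0.354949 − (-0.360902))/3 = -0.352965
I_{2,2} = (16·(-0.344576) − 0.441381) / 15 = -0.396973
I_{3,2} = -0.352965 + (-0.352965 − (-0.344576))/15 = -0.353524
I_{3,3} = (64·(-0.353524) − (-0.396973)) / 63 = -0.352834

-0.3528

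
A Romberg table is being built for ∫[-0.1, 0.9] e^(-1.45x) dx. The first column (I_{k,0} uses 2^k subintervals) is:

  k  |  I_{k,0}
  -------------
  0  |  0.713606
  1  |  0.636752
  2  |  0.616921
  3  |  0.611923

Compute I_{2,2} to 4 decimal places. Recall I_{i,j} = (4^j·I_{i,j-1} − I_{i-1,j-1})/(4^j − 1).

Richardson extrapolation on the trapezoidal column (denominator 4−1=3):
I_{1,1} = (4·0.636752 − 0.713606) / 3 = 0.611134
I_{2,1} = 0.616921 + (0.616921 − 0.636752)/3 = 0.610311
I_{2,2} = 0.610311 + (0.610311 − 0.611134)/15 = 0.610256

0.6103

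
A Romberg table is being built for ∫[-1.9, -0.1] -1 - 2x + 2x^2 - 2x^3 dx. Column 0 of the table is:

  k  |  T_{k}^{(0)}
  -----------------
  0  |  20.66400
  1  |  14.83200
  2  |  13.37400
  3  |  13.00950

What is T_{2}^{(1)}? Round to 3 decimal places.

12.888

T_{2}^{(1)} = 13.37400 + (13.37400 − 14.83200)/3 = 12.88800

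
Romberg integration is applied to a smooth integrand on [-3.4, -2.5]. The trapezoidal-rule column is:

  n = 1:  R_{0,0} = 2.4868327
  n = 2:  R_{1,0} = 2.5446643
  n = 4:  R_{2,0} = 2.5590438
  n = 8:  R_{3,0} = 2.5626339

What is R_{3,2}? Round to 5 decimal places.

Richardson extrapolation on the trapezoidal column (denominator 4−1=3):
R_{2,1} = 2.5590438 + (2.5590438 − 2.5446643)/3 = 2.5638370
R_{3,1} = (4·2.5626339 − 2.5590438) / 3 = 2.5638306
R_{3,2} = 2.5638306 + (2.5638306 − 2.5638370)/15 = 2.5638302
(Column j=1 coincides with Simpson's rule on the same nodes.)

2.56383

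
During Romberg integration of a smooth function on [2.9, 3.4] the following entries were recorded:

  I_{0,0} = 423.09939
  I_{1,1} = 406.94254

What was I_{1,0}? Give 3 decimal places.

From I_{1,1} = (4·I_{1,0} − I_{0,0})/3, solve for I_{1,0}:
4·I_{1,0} = 3·406.94254 + 423.09939 = 1643.92701
I_{1,0} = 410.98175

410.982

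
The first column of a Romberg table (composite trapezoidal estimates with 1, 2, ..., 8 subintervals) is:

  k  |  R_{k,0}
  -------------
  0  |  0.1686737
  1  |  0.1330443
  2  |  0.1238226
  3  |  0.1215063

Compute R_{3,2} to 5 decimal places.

0.12073

R_{2,1} = 0.1238226 + (0.1238226 − 0.1330443)/3 = 0.1207487
R_{3,1} = 0.1215063 + (0.1215063 − 0.1238226)/3 = 0.1207342
R_{3,2} = 0.1207342 + (0.1207342 − 0.1207487)/15 = 0.1207332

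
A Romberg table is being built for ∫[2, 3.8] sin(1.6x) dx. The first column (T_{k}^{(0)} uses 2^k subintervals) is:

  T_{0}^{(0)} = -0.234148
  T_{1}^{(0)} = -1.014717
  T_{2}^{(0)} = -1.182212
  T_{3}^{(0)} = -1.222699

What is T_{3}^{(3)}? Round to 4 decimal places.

Richardson extrapolation on the trapezoidal column (denominator 4−1=3):
T_{1}^{(1)} = (4·(-1.014717) − (-0.234148)) / 3 = -1.274907
T_{2}^{(1)} = -1.182212 + (-1.182212 − (-1.014717))/3 = -1.238044
T_{3}^{(1)} = (4·(-1.222699) − (-1.182212)) / 3 = -1.236195
T_{2}^{(2)} = -1.238044 + (-1.238044 − (-1.274907))/15 = -1.235586
T_{3}^{(2)} = -1.236195 + (-1.236195 − (-1.238044))/15 = -1.236072
T_{3}^{(3)} = (64·(-1.236072) − (-1.235586)) / 63 = -1.236080

-1.2361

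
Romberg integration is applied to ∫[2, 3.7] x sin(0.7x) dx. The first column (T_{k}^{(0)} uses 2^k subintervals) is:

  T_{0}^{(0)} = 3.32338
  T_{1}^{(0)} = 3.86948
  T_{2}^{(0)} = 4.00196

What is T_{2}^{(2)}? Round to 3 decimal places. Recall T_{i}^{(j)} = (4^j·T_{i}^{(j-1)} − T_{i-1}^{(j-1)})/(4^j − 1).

4.046

Richardson extrapolation on the trapezoidal column (denominator 4−1=3):
T_{1}^{(1)} = (4·3.86948 − 3.32338) / 3 = 4.05151
T_{2}^{(1)} = (4·4.00196 − 3.86948) / 3 = 4.04612
T_{2}^{(2)} = (16·4.04612 − 4.05151) / 15 = 4.04576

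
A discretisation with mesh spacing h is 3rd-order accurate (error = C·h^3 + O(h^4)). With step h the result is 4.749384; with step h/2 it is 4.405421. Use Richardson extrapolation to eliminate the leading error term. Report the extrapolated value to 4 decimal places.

Extrapolated value = (8·A(h/2) − A(h)) / (8 − 1)
= (8·4.405421 − 4.749384) / 7
= 30.493984 / 7 = 4.356283

4.3563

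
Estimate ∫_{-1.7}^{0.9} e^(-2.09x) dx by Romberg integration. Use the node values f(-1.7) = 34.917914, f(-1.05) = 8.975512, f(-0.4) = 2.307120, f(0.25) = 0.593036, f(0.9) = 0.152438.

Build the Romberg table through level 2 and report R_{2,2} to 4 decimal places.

16.7374

R_{0,0} (trapezoid, 1 panel, h=2.6000): 45.591458
R_{1,0} (trapezoid, 2 panels, h=1.3000): 25.794985
R_{2,0} (trapezoid, 4 panels, h=0.6500): 19.117049
R_{1,1} = 25.794985 + (25.794985 − 45.591458)/3 = 19.196161
R_{2,1} = 19.117049 + (19.117049 − 25.794985)/3 = 16.891070
R_{2,2} = 16.891070 + (16.891070 − 19.196161)/15 = 16.737397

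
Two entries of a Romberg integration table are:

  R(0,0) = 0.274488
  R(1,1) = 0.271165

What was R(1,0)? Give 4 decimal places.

0.2720

From R(1,1) = (4·R(1,0) − R(0,0))/3, solve for R(1,0):
4·R(1,0) = 3·0.271165 + 0.274488 = 1.087983
R(1,0) = 0.271996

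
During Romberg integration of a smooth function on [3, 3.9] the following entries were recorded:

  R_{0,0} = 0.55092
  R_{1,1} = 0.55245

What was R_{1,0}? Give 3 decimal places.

From R_{1,1} = (4·R_{1,0} − R_{0,0})/3, solve for R_{1,0}:
4·R_{1,0} = 3·0.55245 + 0.55092 = 2.20827
R_{1,0} = 0.55207

0.552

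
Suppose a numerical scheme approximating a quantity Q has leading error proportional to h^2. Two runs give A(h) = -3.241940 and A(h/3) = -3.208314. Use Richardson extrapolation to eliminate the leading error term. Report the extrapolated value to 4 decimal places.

-3.2041

The leading error scales as h^2; refining by a factor of 3 reduces it by 3^2 = 9.
Extrapolated value = (9·A(h/3) − A(h)) / (9 − 1)
= (9·(-3.208314) − (-3.241940)) / 8
= -25.632886 / 8 = -3.204111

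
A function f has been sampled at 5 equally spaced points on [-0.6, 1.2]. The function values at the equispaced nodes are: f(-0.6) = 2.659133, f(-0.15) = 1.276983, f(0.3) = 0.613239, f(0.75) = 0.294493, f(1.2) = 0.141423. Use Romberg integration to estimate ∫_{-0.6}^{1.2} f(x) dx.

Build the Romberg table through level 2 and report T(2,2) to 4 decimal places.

T(0,0) (trapezoid, 1 panel, h=1.8000): 2.520500
T(1,0) (trapezoid, 2 panels, h=0.9000): 1.812165
T(2,0) (trapezoid, 4 panels, h=0.4500): 1.613247
T(1,1) = 1.812165 + (1.812165 − 2.520500)/3 = 1.576053
T(2,1) = 1.613247 + (1.613247 − 1.812165)/3 = 1.546941
T(2,2) = 1.546941 + (1.546941 − 1.576053)/15 = 1.545000

1.5450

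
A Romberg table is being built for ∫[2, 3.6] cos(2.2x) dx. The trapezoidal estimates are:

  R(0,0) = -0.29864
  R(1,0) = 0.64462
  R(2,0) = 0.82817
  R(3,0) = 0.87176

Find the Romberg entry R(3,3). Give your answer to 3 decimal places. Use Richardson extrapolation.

0.886

R(1,1) = (4·0.64462 − (-0.29864)) / 3 = 0.95904
R(2,1) = 0.82817 + (0.82817 − 0.64462)/3 = 0.88935
R(3,1) = 0.87176 + (0.87176 − 0.82817)/3 = 0.88629
R(2,2) = (16·0.88935 − 0.95904) / 15 = 0.88470
R(3,2) = (16·0.88629 − 0.88935) / 15 = 0.88609
R(3,3) = (64·0.88609 − 0.88470) / 63 = 0.88611
(Column j=1 coincides with Simpson's rule on the same nodes.)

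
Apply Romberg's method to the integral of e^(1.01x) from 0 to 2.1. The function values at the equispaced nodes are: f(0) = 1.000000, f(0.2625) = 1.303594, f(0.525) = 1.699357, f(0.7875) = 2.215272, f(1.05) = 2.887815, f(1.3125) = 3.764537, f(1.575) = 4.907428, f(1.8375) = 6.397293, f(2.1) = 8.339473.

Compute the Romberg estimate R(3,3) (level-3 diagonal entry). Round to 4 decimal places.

7.2668

R(0,0) (trapezoid, 1 panel, h=2.1000): 9.806447
R(1,0) (trapezoid, 2 panels, h=1.0500): 7.935429
R(2,0) (trapezoid, 4 panels, h=0.5250): 7.436277
R(3,0) (trapezoid, 8 panels, h=0.2625): 7.309321
R(1,1) = 7.935429 + (7.935429 − 9.806447)/3 = 7.311756
R(2,1) = 7.436277 + (7.436277 − 7.935429)/3 = 7.269893
R(3,1) = 7.309321 + (7.309321 − 7.436277)/3 = 7.267002
R(2,2) = 7.269893 + (7.269893 − 7.311756)/15 = 7.267102
R(3,2) = 7.267002 + (7.267002 − 7.269893)/15 = 7.266809
R(3,3) = 7.266809 + (7.266809 − 7.267102)/63 = 7.266804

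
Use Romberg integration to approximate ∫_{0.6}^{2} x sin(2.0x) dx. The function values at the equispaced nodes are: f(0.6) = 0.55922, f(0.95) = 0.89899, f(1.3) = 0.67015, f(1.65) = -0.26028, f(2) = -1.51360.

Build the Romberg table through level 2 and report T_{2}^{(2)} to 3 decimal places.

T_{0}^{(0)} (trapezoid, 1 panel, h=1.4000): -0.66807
T_{1}^{(0)} (trapezoid, 2 panels, h=0.7000): 0.13507
T_{2}^{(0)} (trapezoid, 4 panels, h=0.3500): 0.29108
T_{1}^{(1)} = 0.13507 + (0.13507 − (-0.66807))/3 = 0.40278
T_{2}^{(1)} = 0.29108 + (0.29108 − 0.13507)/3 = 0.34308
T_{2}^{(2)} = 0.34308 + (0.34308 − 0.40278)/15 = 0.33910

0.339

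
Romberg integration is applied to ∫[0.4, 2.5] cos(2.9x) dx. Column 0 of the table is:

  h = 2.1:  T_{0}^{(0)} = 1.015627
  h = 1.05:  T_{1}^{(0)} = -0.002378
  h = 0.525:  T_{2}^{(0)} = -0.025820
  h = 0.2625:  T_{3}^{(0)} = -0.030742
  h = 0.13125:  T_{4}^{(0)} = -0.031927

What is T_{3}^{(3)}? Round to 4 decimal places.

T_{1}^{(1)} = -0.002378 + (-0.002378 − 1.015627)/3 = -0.341713
T_{2}^{(1)} = (4·(-0.025820) − (-0.002378)) / 3 = -0.033634
T_{3}^{(1)} = (4·(-0.030742) − (-0.025820)) / 3 = -0.032383
T_{2}^{(2)} = (16·(-0.033634) − (-0.341713)) / 15 = -0.013095
T_{3}^{(2)} = (16·(-0.032383) − (-0.033634)) / 15 = -0.032300
T_{3}^{(3)} = (64·(-0.032300) − (-0.013095)) / 63 = -0.032605
(Column j=1 coincides with Simpson's rule on the same nodes.)

-0.0326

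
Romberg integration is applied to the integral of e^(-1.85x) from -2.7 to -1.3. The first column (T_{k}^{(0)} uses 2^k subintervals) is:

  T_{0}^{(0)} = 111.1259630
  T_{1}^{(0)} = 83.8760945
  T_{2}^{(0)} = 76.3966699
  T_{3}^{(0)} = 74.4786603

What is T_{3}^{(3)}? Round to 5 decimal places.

Richardson extrapolation on the trapezoidal column (denominator 4−1=3):
T_{1}^{(1)} = (4·83.8760945 − 111.1259630) / 3 = 74.7928050
T_{2}^{(1)} = (4·76.3966699 − 83.8760945) / 3 = 73.9035284
T_{3}^{(1)} = (4·74.4786603 − 76.3966699) / 3 = 73.8393238
T_{2}^{(2)} = 73.9035284 + (73.9035284 − 74.7928050)/15 = 73.8442433
T_{3}^{(2)} = 73.8393238 + (73.8393238 − 73.9035284)/15 = 73.8350435
T_{3}^{(3)} = 73.8350435 + (73.8350435 − 73.8442433)/63 = 73.8348975
(Column j=1 coincides with Simpson's rule on the same nodes.)

73.83490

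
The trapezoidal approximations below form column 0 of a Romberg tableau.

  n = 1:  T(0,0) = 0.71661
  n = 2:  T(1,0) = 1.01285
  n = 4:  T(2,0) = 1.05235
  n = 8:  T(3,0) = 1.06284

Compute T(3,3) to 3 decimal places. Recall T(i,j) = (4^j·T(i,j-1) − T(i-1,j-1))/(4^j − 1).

T(1,1) = 1.01285 + (1.01285 − 0.71661)/3 = 1.11160
T(2,1) = 1.05235 + (1.05235 − 1.01285)/3 = 1.06552
T(3,1) = (4·1.06284 − 1.05235) / 3 = 1.06634
T(2,2) = (16·1.06552 − 1.11160) / 15 = 1.06245
T(3,2) = (16·1.06634 − 1.06552) / 15 = 1.06639
T(3,3) = 1.06639 + (1.06639 − 1.06245)/63 = 1.06645

1.066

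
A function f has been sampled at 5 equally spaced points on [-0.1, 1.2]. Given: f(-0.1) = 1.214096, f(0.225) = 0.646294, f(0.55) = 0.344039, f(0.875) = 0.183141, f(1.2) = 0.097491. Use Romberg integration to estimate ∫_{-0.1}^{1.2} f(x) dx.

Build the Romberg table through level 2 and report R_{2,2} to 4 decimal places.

R_{0,0} (trapezoid, 1 panel, h=1.3000): 0.852532
R_{1,0} (trapezoid, 2 panels, h=0.6500): 0.649891
R_{2,0} (trapezoid, 4 panels, h=0.3250): 0.594512
R_{1,1} = 0.649891 + (0.649891 − 0.852532)/3 = 0.582344
R_{2,1} = 0.594512 + (0.594512 − 0.649891)/3 = 0.576052
R_{2,2} = 0.576052 + (0.576052 − 0.582344)/15 = 0.575633

0.5756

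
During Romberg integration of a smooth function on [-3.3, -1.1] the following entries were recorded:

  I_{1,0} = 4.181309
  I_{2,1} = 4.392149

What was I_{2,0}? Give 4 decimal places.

From I_{2,1} = (4·I_{2,0} − I_{1,0})/3, solve for I_{2,0}:
4·I_{2,0} = 3·4.392149 + 4.181309 = 17.357756
I_{2,0} = 4.339439

4.3394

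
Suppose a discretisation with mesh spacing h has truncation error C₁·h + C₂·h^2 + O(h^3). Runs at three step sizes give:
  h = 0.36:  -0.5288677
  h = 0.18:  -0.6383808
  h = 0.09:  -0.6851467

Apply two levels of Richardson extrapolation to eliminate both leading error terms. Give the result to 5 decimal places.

First eliminate the h term (factor 2^1 = 2):
  B₁ = (2·(-0.6383808) − (-0.5288677))/1 = -0.7478939
  B₂ = (2·(-0.6851467) − (-0.6383808))/1 = -0.7319126
Then eliminate the h^2 term (factor 2^2 = 4):
  (4·(-0.7319126) − (-0.7478939))/3 = -0.7265855

-0.72659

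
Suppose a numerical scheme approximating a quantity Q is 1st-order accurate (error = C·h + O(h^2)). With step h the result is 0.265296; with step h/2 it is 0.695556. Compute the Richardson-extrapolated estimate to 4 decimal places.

The leading error scales as h; refining by a factor of 2 reduces it by 2^1 = 2.
Extrapolated value = (2·A(h/2) − A(h)) / (2 − 1)
= (2·0.695556 − 0.265296) / 1
= 1.125816 / 1 = 1.125816

1.1258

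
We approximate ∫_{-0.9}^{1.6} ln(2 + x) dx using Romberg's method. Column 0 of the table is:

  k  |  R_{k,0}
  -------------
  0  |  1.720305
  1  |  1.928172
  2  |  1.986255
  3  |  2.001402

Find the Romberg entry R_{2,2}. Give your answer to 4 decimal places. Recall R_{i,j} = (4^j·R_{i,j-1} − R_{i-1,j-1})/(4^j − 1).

Richardson extrapolation on the trapezoidal column (denominator 4−1=3):
R_{1,1} = (4·1.928172 − 1.720305) / 3 = 1.997461
R_{2,1} = (4·1.986255 − 1.928172) / 3 = 2.005616
R_{2,2} = 2.005616 + (2.005616 − 1.997461)/15 = 2.006160
(Column j=1 coincides with Simpson's rule on the same nodes.)

2.0062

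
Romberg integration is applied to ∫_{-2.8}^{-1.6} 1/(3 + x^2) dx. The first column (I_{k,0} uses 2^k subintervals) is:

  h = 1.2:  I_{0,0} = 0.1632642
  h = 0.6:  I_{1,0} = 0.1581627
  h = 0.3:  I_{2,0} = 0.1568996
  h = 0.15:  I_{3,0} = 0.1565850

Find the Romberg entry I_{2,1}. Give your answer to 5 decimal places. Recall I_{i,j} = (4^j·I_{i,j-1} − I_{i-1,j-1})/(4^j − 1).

0.15648

Richardson extrapolation on the trapezoidal column (denominator 4−1=3):
I_{2,1} = (4·0.1568996 − 0.1581627) / 3 = 0.1564786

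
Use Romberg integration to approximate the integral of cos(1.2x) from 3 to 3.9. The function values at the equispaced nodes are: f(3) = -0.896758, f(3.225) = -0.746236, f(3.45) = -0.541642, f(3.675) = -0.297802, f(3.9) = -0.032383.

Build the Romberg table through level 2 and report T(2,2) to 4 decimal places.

T(0,0) (trapezoid, 1 panel, h=0.9000): -0.418113
T(1,0) (trapezoid, 2 panels, h=0.4500): -0.452796
T(2,0) (trapezoid, 4 panels, h=0.2250): -0.461306
T(1,1) = -0.452796 + (-0.452796 − (-0.418113))/3 = -0.464357
T(2,1) = -0.461306 + (-0.461306 − (-0.452796))/3 = -0.464143
T(2,2) = -0.464143 + (-0.464143 − (-0.464357))/15 = -0.464129

-0.4641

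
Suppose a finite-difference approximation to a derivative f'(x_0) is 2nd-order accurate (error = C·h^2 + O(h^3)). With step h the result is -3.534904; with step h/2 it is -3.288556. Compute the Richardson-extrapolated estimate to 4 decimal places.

The leading error scales as h^2; refining by a factor of 2 reduces it by 2^2 = 4.
Extrapolated value = (4·A(h/2) − A(h)) / (4 − 1)
= (4·(-3.288556) − (-3.534904)) / 3
= -9.619320 / 3 = -3.206440

-3.2064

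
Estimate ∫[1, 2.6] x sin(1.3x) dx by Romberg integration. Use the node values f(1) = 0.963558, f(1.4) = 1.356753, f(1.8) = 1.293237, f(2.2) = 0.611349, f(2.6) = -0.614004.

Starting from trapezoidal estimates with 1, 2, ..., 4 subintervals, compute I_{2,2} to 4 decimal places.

I_{0,0} (trapezoid, 1 panel, h=1.6000): 0.279643
I_{1,0} (trapezoid, 2 panels, h=0.8000): 1.174411
I_{2,0} (trapezoid, 4 panels, h=0.4000): 1.374446
I_{1,1} = 1.174411 + (1.174411 − 0.279643)/3 = 1.472667
I_{2,1} = 1.374446 + (1.374446 − 1.174411)/3 = 1.441124
I_{2,2} = 1.441124 + (1.441124 − 1.472667)/15 = 1.439021

1.4390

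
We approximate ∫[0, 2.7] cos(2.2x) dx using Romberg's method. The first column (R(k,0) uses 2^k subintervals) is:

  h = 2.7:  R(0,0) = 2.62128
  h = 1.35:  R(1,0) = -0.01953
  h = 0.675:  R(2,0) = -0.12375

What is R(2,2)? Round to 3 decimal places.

Richardson extrapolation on the trapezoidal column (denominator 4−1=3):
R(1,1) = (4·(-0.01953) − 2.62128) / 3 = -0.89980
R(2,1) = -0.12375 + (-0.12375 − (-0.01953))/3 = -0.15849
R(2,2) = (16·(-0.15849) − (-0.89980)) / 15 = -0.10907

-0.109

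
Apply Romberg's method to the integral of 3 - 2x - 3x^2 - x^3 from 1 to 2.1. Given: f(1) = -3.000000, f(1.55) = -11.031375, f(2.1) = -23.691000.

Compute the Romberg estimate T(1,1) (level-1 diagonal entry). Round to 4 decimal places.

-12.9830

T(0,0) (trapezoid, 1 panel, h=1.1000): -14.680050
T(1,0) (trapezoid, 2 panels, h=0.5500): -13.407281
T(1,1) = -13.407281 + (-13.407281 − (-14.680050))/3 = -12.983025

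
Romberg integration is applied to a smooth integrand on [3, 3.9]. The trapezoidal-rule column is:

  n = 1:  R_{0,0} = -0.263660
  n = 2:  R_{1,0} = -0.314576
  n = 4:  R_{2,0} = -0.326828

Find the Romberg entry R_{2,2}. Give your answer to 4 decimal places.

-0.3309

R_{1,1} = (4·(-0.314576) − (-0.263660)) / 3 = -0.331548
R_{2,1} = -0.326828 + (-0.326828 − (-0.314576))/3 = -0.330912
R_{2,2} = (16·(-0.330912) − (-0.331548)) / 15 = -0.330870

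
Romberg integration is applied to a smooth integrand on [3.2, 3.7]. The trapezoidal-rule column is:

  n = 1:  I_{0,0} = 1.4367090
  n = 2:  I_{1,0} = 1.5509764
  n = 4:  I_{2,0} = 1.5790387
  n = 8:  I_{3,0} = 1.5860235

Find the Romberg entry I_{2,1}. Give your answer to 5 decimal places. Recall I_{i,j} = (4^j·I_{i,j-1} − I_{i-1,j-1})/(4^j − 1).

1.58839

I_{2,1} = (4·1.5790387 − 1.5509764) / 3 = 1.5883928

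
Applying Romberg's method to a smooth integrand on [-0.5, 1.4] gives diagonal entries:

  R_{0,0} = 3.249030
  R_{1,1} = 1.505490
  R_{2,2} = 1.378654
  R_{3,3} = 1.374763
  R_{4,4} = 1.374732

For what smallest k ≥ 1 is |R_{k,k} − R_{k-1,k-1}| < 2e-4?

k = 4

|R_{1,1} − R_{0,0}| = 1.743540 ≥ 2e-4
|R_{2,2} − R_{1,1}| = 0.126836 ≥ 2e-4
|R_{3,3} − R_{2,2}| = 0.003891 ≥ 2e-4
|R_{4,4} − R_{3,3}| = 0.000031 < 2e-4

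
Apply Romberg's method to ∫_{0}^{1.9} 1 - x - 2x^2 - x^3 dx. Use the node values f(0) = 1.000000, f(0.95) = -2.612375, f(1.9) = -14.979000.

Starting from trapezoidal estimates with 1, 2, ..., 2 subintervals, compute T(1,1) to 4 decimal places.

T(0,0) (trapezoid, 1 panel, h=1.9000): -13.280050
T(1,0) (trapezoid, 2 panels, h=0.9500): -9.121781
T(1,1) = -9.121781 + (-9.121781 − (-13.280050))/3 = -7.735691

-7.7357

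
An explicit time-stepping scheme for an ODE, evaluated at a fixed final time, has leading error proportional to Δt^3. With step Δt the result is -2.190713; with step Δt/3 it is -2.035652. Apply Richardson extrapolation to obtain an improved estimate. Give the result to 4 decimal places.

-2.0297

The leading error scales as Δt^3; refining by a factor of 3 reduces it by 3^3 = 27.
Extrapolated value = (27·A(Δt/3) − A(Δt)) / (27 − 1)
= (27·(-2.035652) − (-2.190713)) / 26
= -52.771891 / 26 = -2.029688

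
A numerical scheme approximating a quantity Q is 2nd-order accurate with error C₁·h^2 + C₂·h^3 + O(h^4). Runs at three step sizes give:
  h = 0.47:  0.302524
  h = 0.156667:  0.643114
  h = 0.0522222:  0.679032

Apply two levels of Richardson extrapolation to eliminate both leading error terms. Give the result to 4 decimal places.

0.6834

First eliminate the h^2 term (factor 3^2 = 9):
  B₁ = (9·0.643114 − 0.302524)/8 = 0.685688
  B₂ = (9·0.679032 − 0.643114)/8 = 0.683522
Then eliminate the h^3 term (factor 3^3 = 27):
  (27·0.683522 − 0.685688)/26 = 0.683439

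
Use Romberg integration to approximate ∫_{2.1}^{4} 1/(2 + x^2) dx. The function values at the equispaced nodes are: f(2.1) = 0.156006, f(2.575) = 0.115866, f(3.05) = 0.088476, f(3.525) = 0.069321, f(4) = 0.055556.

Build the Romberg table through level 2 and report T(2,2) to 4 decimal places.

0.1788

T(0,0) (trapezoid, 1 panel, h=1.9000): 0.200984
T(1,0) (trapezoid, 2 panels, h=0.9500): 0.184544
T(2,0) (trapezoid, 4 panels, h=0.4750): 0.180236
T(1,1) = 0.184544 + (0.184544 − 0.200984)/3 = 0.179064
T(2,1) = 0.180236 + (0.180236 − 0.184544)/3 = 0.178800
T(2,2) = 0.178800 + (0.178800 − 0.179064)/15 = 0.178782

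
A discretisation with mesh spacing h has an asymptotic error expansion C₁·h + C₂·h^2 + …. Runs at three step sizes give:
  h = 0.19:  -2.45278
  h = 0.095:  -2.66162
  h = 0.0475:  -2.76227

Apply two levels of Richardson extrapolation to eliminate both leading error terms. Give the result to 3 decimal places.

-2.860

First eliminate the h term (factor 2^1 = 2):
  B₁ = (2·(-2.66162) − (-2.45278))/1 = -2.87046
  B₂ = (2·(-2.76227) − (-2.66162))/1 = -2.86292
Then eliminate the h^2 term (factor 2^2 = 4):
  (4·(-2.86292) − (-2.87046))/3 = -2.86041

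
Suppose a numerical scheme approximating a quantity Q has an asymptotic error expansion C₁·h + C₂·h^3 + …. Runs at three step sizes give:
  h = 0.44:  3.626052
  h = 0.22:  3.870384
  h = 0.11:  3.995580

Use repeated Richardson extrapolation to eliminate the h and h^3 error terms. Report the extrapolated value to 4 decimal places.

First eliminate the h term (factor 2^1 = 2):
  B₁ = (2·3.870384 − 3.626052)/1 = 4.114716
  B₂ = (2·3.995580 − 3.870384)/1 = 4.120776
Then eliminate the h^3 term (factor 2^3 = 8):
  (8·4.120776 − 4.114716)/7 = 4.121642

4.1216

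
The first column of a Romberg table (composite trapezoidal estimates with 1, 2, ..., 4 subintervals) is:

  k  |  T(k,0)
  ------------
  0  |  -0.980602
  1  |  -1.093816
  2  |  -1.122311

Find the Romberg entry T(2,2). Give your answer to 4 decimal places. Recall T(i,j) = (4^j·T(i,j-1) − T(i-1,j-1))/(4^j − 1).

Richardson extrapolation on the trapezoidal column (denominator 4−1=3):
T(1,1) = (4·(-1.093816) − (-0.980602)) / 3 = -1.131554
T(2,1) = -1.122311 + (-1.122311 − (-1.093816))/3 = -1.131809
T(2,2) = -1.131809 + (-1.131809 − (-1.131554))/15 = -1.131826

-1.1318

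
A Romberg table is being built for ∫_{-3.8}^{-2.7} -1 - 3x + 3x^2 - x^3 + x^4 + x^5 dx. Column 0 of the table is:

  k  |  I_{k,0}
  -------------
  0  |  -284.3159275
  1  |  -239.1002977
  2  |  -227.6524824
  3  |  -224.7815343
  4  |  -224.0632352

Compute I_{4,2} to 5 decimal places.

I_{3,1} = -224.7815343 + (-224.7815343 − (-227.6524824))/3 = -223.8245516
I_{4,1} = -224.0632352 + (-224.0632352 − (-224.7815343))/3 = -223.8238022
I_{4,2} = -223.8238022 + (-223.8238022 − (-223.8245516))/15 = -223.8237522

-223.82375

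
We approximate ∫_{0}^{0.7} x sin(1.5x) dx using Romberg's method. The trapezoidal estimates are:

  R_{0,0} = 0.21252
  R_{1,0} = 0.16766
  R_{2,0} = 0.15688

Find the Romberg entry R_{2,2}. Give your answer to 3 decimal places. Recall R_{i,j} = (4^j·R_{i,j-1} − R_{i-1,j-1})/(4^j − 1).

0.153

Richardson extrapolation on the trapezoidal column (denominator 4−1=3):
R_{1,1} = 0.16766 + (0.16766 − 0.21252)/3 = 0.15271
R_{2,1} = 0.15688 + (0.15688 − 0.16766)/3 = 0.15329
R_{2,2} = 0.15329 + (0.15329 − 0.15271)/15 = 0.15333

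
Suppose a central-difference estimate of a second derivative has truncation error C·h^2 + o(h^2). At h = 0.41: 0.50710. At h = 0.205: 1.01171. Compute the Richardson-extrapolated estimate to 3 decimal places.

The leading error scales as h^2; refining by a factor of 2 reduces it by 2^2 = 4.
Extrapolated value = (4·A(h/2) − A(h)) / (4 − 1)
= (4·1.01171 − 0.50710) / 3
= 3.53974 / 3 = 1.17991

1.180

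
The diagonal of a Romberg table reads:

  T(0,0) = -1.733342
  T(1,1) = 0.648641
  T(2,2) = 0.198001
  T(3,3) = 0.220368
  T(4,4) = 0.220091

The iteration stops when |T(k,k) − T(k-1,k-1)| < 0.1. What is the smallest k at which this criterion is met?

k = 3

|T(1,1) − T(0,0)| = 2.381983 ≥ 0.1
|T(2,2) − T(1,1)| = 0.450640 ≥ 0.1
|T(3,3) − T(2,2)| = 0.022367 < 0.1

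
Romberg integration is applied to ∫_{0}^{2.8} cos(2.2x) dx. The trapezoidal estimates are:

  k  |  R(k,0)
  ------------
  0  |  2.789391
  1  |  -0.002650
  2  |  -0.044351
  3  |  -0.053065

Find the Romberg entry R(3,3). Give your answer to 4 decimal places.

R(1,1) = (4·(-0.002650) − 2.789391) / 3 = -0.933330
R(2,1) = (4·(-0.044351) − (-0.002650)) / 3 = -0.058251
R(3,1) = -0.053065 + (-0.053065 − (-0.044351))/3 = -0.055970
R(2,2) = -0.058251 + (-0.058251 − (-0.933330))/15 = 0.000088
R(3,2) = -0.055970 + (-0.055970 − (-0.058251))/15 = -0.055818
R(3,3) = (64·(-0.055818) − 0.000088) / 63 = -0.056705

-0.0567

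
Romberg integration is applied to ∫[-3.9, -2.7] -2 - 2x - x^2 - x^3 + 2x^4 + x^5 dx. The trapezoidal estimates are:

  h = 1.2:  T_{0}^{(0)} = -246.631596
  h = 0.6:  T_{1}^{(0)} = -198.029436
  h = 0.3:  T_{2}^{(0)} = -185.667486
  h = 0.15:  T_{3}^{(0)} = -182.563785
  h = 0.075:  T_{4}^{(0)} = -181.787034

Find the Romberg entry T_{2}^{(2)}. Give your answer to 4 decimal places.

T_{1}^{(1)} = -198.029436 + (-198.029436 − (-246.631596))/3 = -181.828716
T_{2}^{(1)} = (4·(-185.667486) − (-198.029436)) / 3 = -181.546836
T_{2}^{(2)} = (16·(-181.546836) − (-181.828716)) / 15 = -181.528044
(Column j=1 coincides with Simpson's rule on the same nodes.)

-181.5280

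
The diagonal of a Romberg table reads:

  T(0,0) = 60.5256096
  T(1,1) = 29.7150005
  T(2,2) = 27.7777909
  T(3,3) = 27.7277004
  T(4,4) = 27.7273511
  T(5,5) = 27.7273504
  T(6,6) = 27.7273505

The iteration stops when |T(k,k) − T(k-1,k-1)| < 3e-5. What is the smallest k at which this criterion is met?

|T(1,1) − T(0,0)| = 30.8106091 ≥ 3e-5
|T(2,2) − T(1,1)| = 1.9372096 ≥ 3e-5
|T(3,3) − T(2,2)| = 0.0500905 ≥ 3e-5
|T(4,4) − T(3,3)| = 0.0003493 ≥ 3e-5
|T(5,5) − T(4,4)| = 0.0000007 < 3e-5

k = 5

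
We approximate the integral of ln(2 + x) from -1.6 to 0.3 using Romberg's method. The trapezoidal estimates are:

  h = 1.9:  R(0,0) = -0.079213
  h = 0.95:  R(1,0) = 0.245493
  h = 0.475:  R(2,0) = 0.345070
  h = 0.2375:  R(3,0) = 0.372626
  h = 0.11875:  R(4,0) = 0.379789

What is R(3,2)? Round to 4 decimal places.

0.3820

R(2,1) = 0.345070 + (0.345070 − 0.245493)/3 = 0.378262
R(3,1) = (4·0.372626 − 0.345070) / 3 = 0.381811
R(3,2) = 0.381811 + (0.381811 − 0.378262)/15 = 0.382048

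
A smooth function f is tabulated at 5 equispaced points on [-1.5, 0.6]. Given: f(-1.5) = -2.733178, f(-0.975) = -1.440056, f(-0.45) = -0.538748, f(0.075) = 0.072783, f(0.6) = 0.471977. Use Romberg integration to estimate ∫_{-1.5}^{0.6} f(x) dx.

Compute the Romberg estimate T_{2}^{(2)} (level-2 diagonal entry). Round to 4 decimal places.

-1.5411

T_{0}^{(0)} (trapezoid, 1 panel, h=2.1000): -2.374261
T_{1}^{(0)} (trapezoid, 2 panels, h=1.0500): -1.752816
T_{2}^{(0)} (trapezoid, 4 panels, h=0.5250): -1.594226
T_{1}^{(1)} = -1.752816 + (-1.752816 − (-2.374261))/3 = -1.545668
T_{2}^{(1)} = -1.594226 + (-1.594226 − (-1.752816))/3 = -1.541363
T_{2}^{(2)} = -1.541363 + (-1.541363 − (-1.545668))/15 = -1.541076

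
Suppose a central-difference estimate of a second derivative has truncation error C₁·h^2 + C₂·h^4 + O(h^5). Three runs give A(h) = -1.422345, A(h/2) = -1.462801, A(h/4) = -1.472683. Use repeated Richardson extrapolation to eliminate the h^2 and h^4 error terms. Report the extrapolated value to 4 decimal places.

-1.4760

First eliminate the h^2 term (factor 2^2 = 4):
  B₁ = (4·(-1.462801) − (-1.422345))/3 = -1.476286
  B₂ = (4·(-1.472683) − (-1.462801))/3 = -1.475977
Then eliminate the h^4 term (factor 2^4 = 16):
  (16·(-1.475977) − (-1.476286))/15 = -1.475956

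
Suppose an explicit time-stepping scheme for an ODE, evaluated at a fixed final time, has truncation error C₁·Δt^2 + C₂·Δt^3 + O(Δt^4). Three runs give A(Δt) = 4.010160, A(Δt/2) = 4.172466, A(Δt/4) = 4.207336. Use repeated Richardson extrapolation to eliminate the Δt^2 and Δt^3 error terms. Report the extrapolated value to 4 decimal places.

First eliminate the Δt^2 term (factor 2^2 = 4):
  B₁ = (4·4.172466 − 4.010160)/3 = 4.226568
  B₂ = (4·4.207336 − 4.172466)/3 = 4.218959
Then eliminate the Δt^3 term (factor 2^3 = 8):
  (8·4.218959 − 4.226568)/7 = 4.217872

4.2179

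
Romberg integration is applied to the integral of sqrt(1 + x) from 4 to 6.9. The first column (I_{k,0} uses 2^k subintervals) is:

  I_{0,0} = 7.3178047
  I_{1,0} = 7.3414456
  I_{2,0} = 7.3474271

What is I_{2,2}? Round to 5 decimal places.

Richardson extrapolation on the trapezoidal column (denominator 4−1=3):
I_{1,1} = 7.3414456 + (7.3414456 − 7.3178047)/3 = 7.3493259
I_{2,1} = 7.3474271 + (7.3474271 − 7.3414456)/3 = 7.3494209
I_{2,2} = (16·7.3494209 − 7.3493259) / 15 = 7.3494272

7.34943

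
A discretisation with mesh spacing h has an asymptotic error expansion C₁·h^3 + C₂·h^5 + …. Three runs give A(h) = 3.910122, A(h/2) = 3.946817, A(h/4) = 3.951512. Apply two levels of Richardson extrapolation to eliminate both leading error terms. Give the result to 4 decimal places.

3.9522

First eliminate the h^3 term (factor 2^3 = 8):
  B₁ = (8·3.946817 − 3.910122)/7 = 3.952059
  B₂ = (8·3.951512 − 3.946817)/7 = 3.952183
Then eliminate the h^5 term (factor 2^5 = 32):
  (32·3.952183 − 3.952059)/31 = 3.952187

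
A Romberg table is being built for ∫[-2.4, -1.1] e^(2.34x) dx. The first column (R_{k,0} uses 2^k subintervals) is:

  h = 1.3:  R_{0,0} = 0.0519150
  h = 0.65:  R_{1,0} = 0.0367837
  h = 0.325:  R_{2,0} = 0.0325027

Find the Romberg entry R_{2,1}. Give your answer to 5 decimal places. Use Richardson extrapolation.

R_{2,1} = 0.0325027 + (0.0325027 − 0.0367837)/3 = 0.0310757

0.03108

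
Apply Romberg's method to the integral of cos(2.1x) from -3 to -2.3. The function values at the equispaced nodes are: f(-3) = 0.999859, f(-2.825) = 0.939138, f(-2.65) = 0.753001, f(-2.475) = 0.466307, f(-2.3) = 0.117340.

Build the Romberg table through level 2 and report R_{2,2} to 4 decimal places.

R_{0,0} (trapezoid, 1 panel, h=0.7000): 0.391020
R_{1,0} (trapezoid, 2 panels, h=0.3500): 0.459060
R_{2,0} (trapezoid, 4 panels, h=0.1750): 0.475483
R_{1,1} = 0.459060 + (0.459060 − 0.391020)/3 = 0.481740
R_{2,1} = 0.475483 + (0.475483 − 0.459060)/3 = 0.480957
R_{2,2} = 0.480957 + (0.480957 − 0.481740)/15 = 0.480905

0.4809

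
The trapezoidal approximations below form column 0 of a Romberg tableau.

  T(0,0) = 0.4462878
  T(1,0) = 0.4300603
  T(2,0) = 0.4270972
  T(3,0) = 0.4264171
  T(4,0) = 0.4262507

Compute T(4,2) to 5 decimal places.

0.42620

T(3,1) = (4·0.4264171 − 0.4270972) / 3 = 0.4261904
T(4,1) = (4·0.4262507 − 0.4264171) / 3 = 0.4261952
T(4,2) = (16·0.4261952 − 0.4261904) / 15 = 0.4261955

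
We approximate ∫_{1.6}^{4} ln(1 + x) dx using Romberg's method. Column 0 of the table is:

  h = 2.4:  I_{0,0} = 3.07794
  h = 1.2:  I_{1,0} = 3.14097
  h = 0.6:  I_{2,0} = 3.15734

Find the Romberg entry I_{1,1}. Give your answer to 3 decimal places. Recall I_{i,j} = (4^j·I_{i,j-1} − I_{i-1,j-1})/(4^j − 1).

I_{1,1} = (4·3.14097 − 3.07794) / 3 = 3.16198

3.162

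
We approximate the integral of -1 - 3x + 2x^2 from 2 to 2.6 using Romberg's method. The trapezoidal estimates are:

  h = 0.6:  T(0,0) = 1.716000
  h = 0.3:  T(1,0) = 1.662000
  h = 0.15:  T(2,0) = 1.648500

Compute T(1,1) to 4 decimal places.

1.6440

Richardson extrapolation on the trapezoidal column (denominator 4−1=3):
T(1,1) = 1.662000 + (1.662000 − 1.716000)/3 = 1.644000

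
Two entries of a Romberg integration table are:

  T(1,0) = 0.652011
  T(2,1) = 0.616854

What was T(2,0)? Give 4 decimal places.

0.6256

From T(2,1) = (4·T(2,0) − T(1,0))/3, solve for T(2,0):
4·T(2,0) = 3·0.616854 + 0.652011 = 2.502573
T(2,0) = 0.625643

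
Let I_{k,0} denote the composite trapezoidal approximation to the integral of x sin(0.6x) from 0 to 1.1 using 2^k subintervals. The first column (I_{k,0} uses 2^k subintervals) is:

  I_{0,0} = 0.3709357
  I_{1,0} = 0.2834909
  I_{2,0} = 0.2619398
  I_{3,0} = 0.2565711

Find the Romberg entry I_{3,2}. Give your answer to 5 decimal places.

Richardson extrapolation on the trapezoidal column (denominator 4−1=3):
I_{2,1} = 0.2619398 + (0.2619398 − 0.2834909)/3 = 0.2547561
I_{3,1} = (4·0.2565711 − 0.2619398) / 3 = 0.2547815
I_{3,2} = (16·0.2547815 − 0.2547561) / 15 = 0.2547832
(Column j=1 coincides with Simpson's rule on the same nodes.)

0.25478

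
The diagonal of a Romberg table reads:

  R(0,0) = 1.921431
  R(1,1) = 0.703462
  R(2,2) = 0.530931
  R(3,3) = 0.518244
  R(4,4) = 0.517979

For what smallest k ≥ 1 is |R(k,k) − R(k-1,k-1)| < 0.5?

|R(1,1) − R(0,0)| = 1.217969 ≥ 0.5
|R(2,2) − R(1,1)| = 0.172531 < 0.5

k = 2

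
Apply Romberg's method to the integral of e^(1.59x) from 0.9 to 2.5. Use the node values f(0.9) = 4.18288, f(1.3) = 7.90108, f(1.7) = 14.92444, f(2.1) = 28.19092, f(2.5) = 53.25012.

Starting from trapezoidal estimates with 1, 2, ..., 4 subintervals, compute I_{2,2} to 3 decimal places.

30.863

I_{0,0} (trapezoid, 1 panel, h=1.6000): 45.94640
I_{1,0} (trapezoid, 2 panels, h=0.8000): 34.91275
I_{2,0} (trapezoid, 4 panels, h=0.4000): 31.89318
I_{1,1} = 34.91275 + (34.91275 − 45.94640)/3 = 31.23487
I_{2,1} = 31.89318 + (31.89318 − 34.91275)/3 = 30.88666
I_{2,2} = 30.88666 + (30.88666 − 31.23487)/15 = 30.86345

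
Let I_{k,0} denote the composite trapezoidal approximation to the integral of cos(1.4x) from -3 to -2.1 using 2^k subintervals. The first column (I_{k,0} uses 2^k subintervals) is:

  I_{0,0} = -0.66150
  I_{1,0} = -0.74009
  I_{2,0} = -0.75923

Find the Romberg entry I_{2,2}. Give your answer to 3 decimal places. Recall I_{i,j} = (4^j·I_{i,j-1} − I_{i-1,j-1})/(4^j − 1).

-0.766

I_{1,1} = -0.74009 + (-0.74009 − (-0.66150))/3 = -0.76629
I_{2,1} = (4·(-0.75923) − (-0.74009)) / 3 = -0.76561
I_{2,2} = (16·(-0.76561) − (-0.76629)) / 15 = -0.76556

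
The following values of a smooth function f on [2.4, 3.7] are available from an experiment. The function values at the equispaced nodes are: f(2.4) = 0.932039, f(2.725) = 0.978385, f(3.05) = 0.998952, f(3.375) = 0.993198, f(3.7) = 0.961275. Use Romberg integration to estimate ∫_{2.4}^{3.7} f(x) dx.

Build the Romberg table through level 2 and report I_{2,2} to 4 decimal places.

I_{0,0} (trapezoid, 1 panel, h=1.3000): 1.230654
I_{1,0} (trapezoid, 2 panels, h=0.6500): 1.264646
I_{2,0} (trapezoid, 4 panels, h=0.3250): 1.273087
I_{1,1} = 1.264646 + (1.264646 − 1.230654)/3 = 1.275977
I_{2,1} = 1.273087 + (1.273087 − 1.264646)/3 = 1.275901
I_{2,2} = 1.275901 + (1.275901 − 1.275977)/15 = 1.275896

1.2759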